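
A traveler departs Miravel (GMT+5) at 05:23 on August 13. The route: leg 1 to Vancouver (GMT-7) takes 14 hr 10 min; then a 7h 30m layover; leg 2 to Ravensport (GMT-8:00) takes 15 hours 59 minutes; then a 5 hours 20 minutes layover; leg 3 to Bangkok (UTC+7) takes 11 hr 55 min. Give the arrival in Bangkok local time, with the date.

Convert departure to UTC: 05:23 − 5:00 = 00:23 UTC on Aug 13.
Add 14 hours and 10 minutes leg 1 → 14:33 UTC.
Add 7 hours and 30 minutes layover in Vancouver → 22:03 UTC.
Add 15 hours and 59 minutes leg 2 → 14:02 UTC (Aug 14).
Add 5 hours and 20 minutes layover in Ravensport → 19:22 UTC.
Add 11 hours and 55 minutes leg 3 → 07:17 UTC (Aug 15).
Bangkok is UTC+7:00, so local arrival = 07:17 + 7:00 = 14:17 on Aug 15.

14:17 on August 15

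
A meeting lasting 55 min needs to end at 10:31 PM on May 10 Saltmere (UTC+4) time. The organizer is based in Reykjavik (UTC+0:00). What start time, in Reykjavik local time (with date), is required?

5:36 PM on May 10

Target end time in UTC: 10:31 PM − 4:00 = 6:31 PM on May 10.
Subtract 55 minutes → start 5:36 PM UTC on May 10.
Reykjavik is UTC+0, so start is 5:36 PM on May 10.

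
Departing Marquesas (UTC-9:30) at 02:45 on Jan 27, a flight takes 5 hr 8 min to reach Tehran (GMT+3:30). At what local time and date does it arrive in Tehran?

Tehran is 13:00 ahead of Marquesas.
After 5 hours and 8 minutes it is 07:53 in Marquesas.
Shift by the zone difference: 07:53 + 13:00 = 20:53 on Jan 27 in Tehran.

20:53 on Jan 27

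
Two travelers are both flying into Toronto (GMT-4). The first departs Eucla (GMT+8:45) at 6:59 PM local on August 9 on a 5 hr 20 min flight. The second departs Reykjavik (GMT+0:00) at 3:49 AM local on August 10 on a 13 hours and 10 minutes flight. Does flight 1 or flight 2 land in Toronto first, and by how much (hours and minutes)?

Flight 1 in UTC: 6:59 PM − 8:45 = 10:14 AM on Aug 9.
+5 hours 20 minutes → arrive 3:34 PM UTC on Aug 9.
Flight 2 departs at 3:49 AM UTC (Aug 10).
+13 hours and 10 minutes → arrive 4:59 PM UTC on Aug 10.
Flight 1 lands earlier by 25 hours 25 minutes.

the first, by 25 hours 25 minutes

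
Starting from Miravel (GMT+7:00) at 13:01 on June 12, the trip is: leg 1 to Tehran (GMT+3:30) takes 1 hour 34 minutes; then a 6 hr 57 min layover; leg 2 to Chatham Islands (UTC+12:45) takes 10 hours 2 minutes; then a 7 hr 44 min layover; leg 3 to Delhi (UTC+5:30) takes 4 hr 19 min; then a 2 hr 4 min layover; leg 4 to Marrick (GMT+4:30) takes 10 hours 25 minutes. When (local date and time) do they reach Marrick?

05:36 on Jun 14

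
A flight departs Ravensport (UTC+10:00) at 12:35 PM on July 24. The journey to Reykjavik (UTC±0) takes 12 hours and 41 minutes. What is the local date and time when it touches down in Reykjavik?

3:16 PM on Jul 24

Convert departure to UTC: 12:35 PM − 10:00 = 2:35 AM UTC on Jul 24.
Add 12 hours 41 minutes travel time → 3:16 PM UTC.
Reykjavik is UTC+0, so local arrival is the same: 3:16 PM on Jul 24.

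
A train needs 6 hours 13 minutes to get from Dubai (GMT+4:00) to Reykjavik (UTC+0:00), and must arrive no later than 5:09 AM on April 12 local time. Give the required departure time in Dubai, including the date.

2:56 AM on April 12

Target arrival is already UTC: 5:09 AM on Apr 12.
Subtract 6 hours 13 minutes → departure 10:56 PM UTC on Apr 11.
Dubai is UTC+4:00: 10:56 PM + 4:00 = 2:56 AM on Apr 12.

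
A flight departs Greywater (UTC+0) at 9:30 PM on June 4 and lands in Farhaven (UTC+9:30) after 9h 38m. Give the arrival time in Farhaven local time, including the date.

4:38 PM on June 5

Greywater is at UTC+0, so departure is already 9:30 PM UTC on Jun 4.
Add 9 hours 38 minutes travel time → 7:08 AM UTC (Jun 5).
Farhaven is UTC+9:30, so local arrival = 7:08 AM + 9:30 = 4:38 PM on Jun 5.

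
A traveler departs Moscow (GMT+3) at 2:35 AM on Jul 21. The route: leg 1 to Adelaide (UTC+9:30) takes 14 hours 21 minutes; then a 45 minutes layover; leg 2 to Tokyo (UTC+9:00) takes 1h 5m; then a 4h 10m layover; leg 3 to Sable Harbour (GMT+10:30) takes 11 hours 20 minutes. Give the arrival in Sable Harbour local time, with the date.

Convert departure to UTC: 2:35 AM − 3:00 = 11:35 PM UTC on Jul 20.
Add 14 hours 21 minutes leg 1 → 1:56 PM UTC (Jul 21).
Add 45 minutes layover in Adelaide → 2:41 PM UTC.
Add 1 hour and 5 minutes leg 2 → 3:46 PM UTC.
Add 4 hours 10 minutes layover in Tokyo → 7:56 PM UTC.
Add 11 hours and 20 minutes leg 3 → 7:16 AM UTC (Jul 22).
Sable Harbour is UTC+10:30, so local arrival = 7:16 AM + 10:30 = 5:46 PM on Jul 22.

5:46 PM on July 22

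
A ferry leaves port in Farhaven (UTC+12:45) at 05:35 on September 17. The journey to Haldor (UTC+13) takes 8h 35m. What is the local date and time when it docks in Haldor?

14:25 on Sep 17

Convert departure to UTC: 05:35 − 12:45 = 16:50 UTC on Sep 16.
Add 8 hours 35 minutes travel time → 01:25 UTC (Sep 17).
Haldor is UTC+13:00, so local arrival = 01:25 + 13:00 = 14:25 on Sep 17.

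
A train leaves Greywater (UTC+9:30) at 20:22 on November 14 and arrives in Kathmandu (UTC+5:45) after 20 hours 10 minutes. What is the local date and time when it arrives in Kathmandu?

12:47 on November 15

Kathmandu is 3:45 behind Greywater.
After 20 hours and 10 minutes it is 16:32 (Nov 15) in Greywater.
Shift by the zone difference: 16:32 − 3:45 = 12:47 on Nov 15 in Kathmandu.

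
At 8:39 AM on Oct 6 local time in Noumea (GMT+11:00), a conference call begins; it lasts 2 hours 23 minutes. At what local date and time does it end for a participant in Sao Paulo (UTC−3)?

9:02 PM on October 5

Convert start to UTC: 8:39 AM − 11:00 = 9:39 PM UTC on Oct 5.
Add 2 hours 23 minutes duration → 12:02 AM UTC (Oct 6).
Sao Paulo is UTC−3:00, so local end time = 12:02 AM − 3:00 = 9:02 PM on Oct 5.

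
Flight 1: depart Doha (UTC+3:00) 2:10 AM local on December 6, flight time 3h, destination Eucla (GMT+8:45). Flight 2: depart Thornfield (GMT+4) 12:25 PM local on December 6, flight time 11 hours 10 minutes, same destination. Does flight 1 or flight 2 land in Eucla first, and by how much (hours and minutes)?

Flight 1 in UTC: 2:10 AM − 3:00 = 11:10 PM on Dec 5.
+3 hours → arrive 2:10 AM UTC on Dec 6.
Flight 2 in UTC: 12:25 PM − 4:00 = 8:25 AM on Dec 6.
+11 hours and 10 minutes → arrive 7:35 PM UTC on Dec 6.
Flight 1 lands earlier by 17 hours 25 minutes.

the first, by 17 hours 25 minutes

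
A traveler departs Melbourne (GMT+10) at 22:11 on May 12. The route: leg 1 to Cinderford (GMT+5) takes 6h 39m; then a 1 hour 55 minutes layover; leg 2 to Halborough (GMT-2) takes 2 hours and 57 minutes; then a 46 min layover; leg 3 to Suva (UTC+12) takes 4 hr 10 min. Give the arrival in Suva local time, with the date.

Convert departure to UTC: 22:11 − 10:00 = 12:11 UTC on May 12.
Add 6 hours 39 minutes leg 1 → 18:50 UTC.
Add 1 hour 55 minutes layover in Cinderford → 20:45 UTC.
Add 2 hours and 57 minutes leg 2 → 23:42 UTC.
Add 46 minutes layover in Halborough → 00:28 UTC (May 13).
Add 4 hours and 10 minutes leg 3 → 04:38 UTC.
Suva is UTC+12:00, so local arrival = 04:38 + 12:00 = 16:38 on May 13.

16:38 on May 13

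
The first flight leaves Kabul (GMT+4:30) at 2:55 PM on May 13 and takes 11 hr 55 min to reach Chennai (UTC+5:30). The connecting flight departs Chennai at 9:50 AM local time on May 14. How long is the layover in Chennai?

6 hours

Convert departure to UTC: 2:55 PM − 4:30 = 10:25 AM UTC on May 13.
Add 11 hours and 55 minutes flight time → 10:20 PM UTC.
Chennai is UTC+5:30, so local arrival = 10:20 PM + 5:30 = 3:50 AM on May 14.
Layover = 9:50 AM − 3:50 AM = 6 hours.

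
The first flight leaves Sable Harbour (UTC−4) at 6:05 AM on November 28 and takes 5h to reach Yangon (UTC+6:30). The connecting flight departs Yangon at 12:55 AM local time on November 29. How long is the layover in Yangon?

Convert departure to UTC: 6:05 AM + 4:00 = 10:05 AM UTC on Nov 28.
Add 5 hours flight time → 3:05 PM UTC.
Yangon is UTC+6:30, so local arrival = 3:05 PM + 6:30 = 9:35 PM on Nov 28.
Layover = 12:55 AM − 9:35 PM (+1 day) = 3 hours 20 minutes.

3 hours 20 minutes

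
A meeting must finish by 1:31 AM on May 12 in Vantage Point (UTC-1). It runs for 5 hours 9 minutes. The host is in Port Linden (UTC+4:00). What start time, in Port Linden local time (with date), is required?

1:22 AM on May 12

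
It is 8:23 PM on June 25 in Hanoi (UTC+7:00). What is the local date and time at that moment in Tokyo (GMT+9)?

10:23 PM on June 25

Tokyo is 2:00 ahead of Hanoi.
Shift by the zone difference: 8:23 PM + 2:00 = 10:23 PM on Jun 25 in Tokyo.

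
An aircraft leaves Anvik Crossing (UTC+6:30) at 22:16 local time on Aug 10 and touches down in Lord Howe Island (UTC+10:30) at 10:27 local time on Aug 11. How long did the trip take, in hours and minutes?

Departure in UTC: 22:16 − 6:30 = 15:46 on Aug 10.
Arrival in UTC: 10:27 − 10:30 = 23:57 on Aug 10.
Elapsed = 23:57 − 15:46 = 8 hours 11 minutes.

8 hours 11 minutes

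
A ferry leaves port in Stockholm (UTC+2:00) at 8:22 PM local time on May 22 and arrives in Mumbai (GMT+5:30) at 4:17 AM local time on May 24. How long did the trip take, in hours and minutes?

Mumbai is 3:30 ahead of Stockholm.
Clock-face elapsed time (ignoring zones) is 31 hours 55 minutes.
Actual elapsed = 31 hours 55 minutes − 3:30 = 28 hours 25 minutes.

28 hours 25 minutes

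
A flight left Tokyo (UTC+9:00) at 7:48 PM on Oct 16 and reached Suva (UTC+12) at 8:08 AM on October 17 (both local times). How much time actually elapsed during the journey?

9 hours 20 minutes

Departure in UTC: 7:48 PM − 9:00 = 10:48 AM on Oct 16.
Arrival in UTC: 8:08 AM − 12:00 = 8:08 PM on Oct 16.
Elapsed = 8:08 PM − 10:48 AM = 9 hours 20 minutes.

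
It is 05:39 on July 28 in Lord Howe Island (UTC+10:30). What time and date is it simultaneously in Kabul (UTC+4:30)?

23:39 on July 27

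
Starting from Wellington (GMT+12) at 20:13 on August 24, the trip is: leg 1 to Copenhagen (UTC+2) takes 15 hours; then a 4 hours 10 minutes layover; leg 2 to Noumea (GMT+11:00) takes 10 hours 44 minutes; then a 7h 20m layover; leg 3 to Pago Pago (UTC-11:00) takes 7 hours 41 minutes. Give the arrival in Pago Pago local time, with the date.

18:08 on Aug 25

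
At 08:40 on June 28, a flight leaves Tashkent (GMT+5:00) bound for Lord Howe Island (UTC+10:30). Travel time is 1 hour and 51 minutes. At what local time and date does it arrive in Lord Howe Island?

16:01 on Jun 28

Convert departure to UTC: 08:40 − 5:00 = 03:40 UTC on Jun 28.
Add 1 hour and 51 minutes travel time → 05:31 UTC.
Lord Howe Island is UTC+10:30, so local arrival = 05:31 + 10:30 = 16:01 on Jun 28.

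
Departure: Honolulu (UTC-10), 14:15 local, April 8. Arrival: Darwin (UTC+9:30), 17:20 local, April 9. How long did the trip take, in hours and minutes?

7 hours 35 minutes

Darwin is 19:30 ahead of Honolulu.
Clock-face elapsed time (ignoring zones) is 27 hours 5 minutes.
Actual elapsed = 27 hours 5 minutes − 19:30 = 7 hours 35 minutes.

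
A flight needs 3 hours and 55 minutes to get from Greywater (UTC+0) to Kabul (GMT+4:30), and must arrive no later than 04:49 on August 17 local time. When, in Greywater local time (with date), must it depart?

20:24 on August 16

Target arrival in UTC: 04:49 − 4:30 = 00:19 on Aug 17.
Subtract 3 hours 55 minutes → departure 20:24 UTC on Aug 16.
Greywater is UTC+0, so departure is 20:24 on Aug 16.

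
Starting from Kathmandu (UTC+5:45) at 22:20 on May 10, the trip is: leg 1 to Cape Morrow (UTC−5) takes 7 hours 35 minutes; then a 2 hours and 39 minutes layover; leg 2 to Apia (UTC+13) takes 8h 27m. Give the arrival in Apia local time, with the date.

00:16 on May 12

Convert departure to UTC: 22:20 − 5:45 = 16:35 UTC on May 10.
Add 7 hours 35 minutes leg 1 → 00:10 UTC (May 11).
Add 2 hours and 39 minutes layover in Cape Morrow → 02:49 UTC.
Add 8 hours 27 minutes leg 2 → 11:16 UTC.
Apia is UTC+13:00, so local arrival = 11:16 + 13:00 = 00:16 on May 12.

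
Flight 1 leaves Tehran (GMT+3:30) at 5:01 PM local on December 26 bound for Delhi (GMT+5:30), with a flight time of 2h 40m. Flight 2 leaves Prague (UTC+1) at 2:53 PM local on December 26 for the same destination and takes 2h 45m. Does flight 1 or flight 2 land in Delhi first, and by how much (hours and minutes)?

Flight 1 in UTC: 5:01 PM − 3:30 = 1:31 PM on Dec 26.
+2 hours 40 minutes → arrive 4:11 PM UTC on Dec 26.
Flight 2 in UTC: 2:53 PM − 1:00 = 1:53 PM on Dec 26.
+2 hours and 45 minutes → arrive 4:38 PM UTC on Dec 26.
Flight 1 lands earlier by 27 minutes.

the first, by 27 minutes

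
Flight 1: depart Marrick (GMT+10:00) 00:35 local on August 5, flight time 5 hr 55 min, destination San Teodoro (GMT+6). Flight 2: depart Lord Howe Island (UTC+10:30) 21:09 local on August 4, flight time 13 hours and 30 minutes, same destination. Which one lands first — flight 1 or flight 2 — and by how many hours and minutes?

Flight 1 in UTC: 00:35 − 10:00 = 14:35 on Aug 4.
+5 hours 55 minutes → arrive 20:30 UTC on Aug 4.
Flight 2 in UTC: 21:09 − 10:30 = 10:39 on Aug 4.
+13 hours and 30 minutes → arrive 00:09 UTC on Aug 5.
Flight 1 lands earlier by 3 hours 39 minutes.

the first, by 3 hours 39 minutes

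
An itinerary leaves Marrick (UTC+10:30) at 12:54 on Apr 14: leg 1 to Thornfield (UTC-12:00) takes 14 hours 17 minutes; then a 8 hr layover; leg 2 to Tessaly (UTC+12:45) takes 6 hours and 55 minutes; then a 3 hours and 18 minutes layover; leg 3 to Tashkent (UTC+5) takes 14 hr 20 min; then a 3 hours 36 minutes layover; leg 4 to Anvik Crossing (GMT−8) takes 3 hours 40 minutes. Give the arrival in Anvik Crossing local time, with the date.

00:30 on Apr 16

Convert departure to UTC: 12:54 − 10:30 = 02:24 UTC on Apr 14.
Add 14 hours and 17 minutes leg 1 → 16:41 UTC.
Add 8 hours layover in Thornfield → 00:41 UTC (Apr 15).
Add 6 hours 55 minutes leg 2 → 07:36 UTC.
Add 3 hours and 18 minutes layover in Tessaly → 10:54 UTC.
Add 14 hours 20 minutes leg 3 → 01:14 UTC (Apr 16).
Add 3 hours 36 minutes layover in Tashkent → 04:50 UTC.
Add 3 hours 40 minutes leg 4 → 08:30 UTC.
Anvik Crossing is UTC−8:00, so local arrival = 08:30 − 8:00 = 00:30 on Apr 16.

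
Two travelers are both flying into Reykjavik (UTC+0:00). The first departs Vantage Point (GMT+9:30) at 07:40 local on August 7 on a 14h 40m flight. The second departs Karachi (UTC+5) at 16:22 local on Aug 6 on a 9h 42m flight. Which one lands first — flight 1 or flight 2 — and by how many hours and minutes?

Flight 1 in UTC: 07:40 − 9:30 = 22:10 on Aug 6.
+14 hours 40 minutes → arrive 12:50 UTC on Aug 7.
Flight 2 in UTC: 16:22 − 5:00 = 11:22 on Aug 6.
+9 hours 42 minutes → arrive 21:04 UTC on Aug 6.
Flight 2 lands earlier by 15 hours 46 minutes.

the second, by 15 hours 46 minutes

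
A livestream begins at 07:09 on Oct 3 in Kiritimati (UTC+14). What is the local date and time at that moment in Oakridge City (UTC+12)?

05:09 on Oct 3

In UTC: 07:09 − 14:00 = 17:09 on Oct 2.
Oakridge City is UTC+12:00: 17:09 + 12:00 = 05:09 on Oct 3.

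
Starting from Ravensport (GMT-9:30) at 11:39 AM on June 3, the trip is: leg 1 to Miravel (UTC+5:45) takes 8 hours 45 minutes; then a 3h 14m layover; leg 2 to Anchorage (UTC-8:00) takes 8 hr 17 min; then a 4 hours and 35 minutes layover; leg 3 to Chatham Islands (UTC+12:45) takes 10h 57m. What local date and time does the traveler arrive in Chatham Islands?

9:42 PM on June 5

Convert departure to UTC: 11:39 AM + 9:30 = 9:09 PM UTC on Jun 3.
Add 8 hours and 45 minutes leg 1 → 5:54 AM UTC (Jun 4).
Add 3 hours and 14 minutes layover in Miravel → 9:08 AM UTC.
Add 8 hours and 17 minutes leg 2 → 5:25 PM UTC.
Add 4 hours 35 minutes layover in Anchorage → 10:00 PM UTC.
Add 10 hours 57 minutes leg 3 → 8:57 AM UTC (Jun 5).
Chatham Islands is UTC+12:45, so local arrival = 8:57 AM + 12:45 = 9:42 PM on Jun 5.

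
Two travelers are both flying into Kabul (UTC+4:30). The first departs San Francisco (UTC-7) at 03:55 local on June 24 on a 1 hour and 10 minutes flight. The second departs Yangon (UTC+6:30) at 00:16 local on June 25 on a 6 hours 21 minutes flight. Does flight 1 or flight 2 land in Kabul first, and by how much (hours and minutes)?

the first, by 12 hours 2 minutes

Flight 1 in UTC: 03:55 + 7:00 = 10:55 on Jun 24.
+1 hour 10 minutes → arrive 12:05 UTC on Jun 24.
Flight 2 in UTC: 00:16 − 6:30 = 17:46 on Jun 24.
+6 hours 21 minutes → arrive 00:07 UTC on Jun 25.
Flight 1 lands earlier by 12 hours 2 minutes.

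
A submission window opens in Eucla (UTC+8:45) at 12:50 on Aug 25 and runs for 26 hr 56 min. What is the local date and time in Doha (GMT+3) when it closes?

10:01 on Aug 26

Doha is 5:45 behind Eucla.
After 26 hours and 56 minutes it is 15:46 (Aug 26) in Eucla.
Shift by the zone difference: 15:46 − 5:45 = 10:01 on Aug 26 in Doha.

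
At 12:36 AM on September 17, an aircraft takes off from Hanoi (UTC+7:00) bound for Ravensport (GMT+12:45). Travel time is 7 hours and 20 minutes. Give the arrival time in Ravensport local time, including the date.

1:41 PM on September 17

Convert departure to UTC: 12:36 AM − 7:00 = 5:36 PM UTC on Sep 16.
Add 7 hours and 20 minutes travel time → 12:56 AM UTC (Sep 17).
Ravensport is UTC+12:45, so local arrival = 12:56 AM + 12:45 = 1:41 PM on Sep 17.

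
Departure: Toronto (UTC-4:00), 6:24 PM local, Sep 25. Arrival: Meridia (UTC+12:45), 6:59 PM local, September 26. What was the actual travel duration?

7 hours 50 minutes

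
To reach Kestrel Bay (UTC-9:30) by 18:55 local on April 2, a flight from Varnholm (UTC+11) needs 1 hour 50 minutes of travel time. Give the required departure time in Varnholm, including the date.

13:35 on April 3

Target arrival in UTC: 18:55 + 9:30 = 04:25 on Apr 3.
Subtract 1 hour and 50 minutes → departure 02:35 UTC on Apr 3.
Varnholm is UTC+11:00: 02:35 + 11:00 = 13:35 on Apr 3.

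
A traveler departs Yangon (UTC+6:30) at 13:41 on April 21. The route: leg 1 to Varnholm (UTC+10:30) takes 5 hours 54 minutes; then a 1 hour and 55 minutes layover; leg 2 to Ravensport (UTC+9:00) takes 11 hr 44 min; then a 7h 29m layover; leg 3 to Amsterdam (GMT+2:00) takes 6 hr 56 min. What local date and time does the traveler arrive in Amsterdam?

19:09 on Apr 22

Convert departure to UTC: 13:41 − 6:30 = 07:11 UTC on Apr 21.
Add 5 hours and 54 minutes leg 1 → 13:05 UTC.
Add 1 hour 55 minutes layover in Varnholm → 15:00 UTC.
Add 11 hours and 44 minutes leg 2 → 02:44 UTC (Apr 22).
Add 7 hours and 29 minutes layover in Ravensport → 10:13 UTC.
Add 6 hours 56 minutes leg 3 → 17:09 UTC.
Amsterdam is UTC+2:00, so local arrival = 17:09 + 2:00 = 19:09 on Apr 22.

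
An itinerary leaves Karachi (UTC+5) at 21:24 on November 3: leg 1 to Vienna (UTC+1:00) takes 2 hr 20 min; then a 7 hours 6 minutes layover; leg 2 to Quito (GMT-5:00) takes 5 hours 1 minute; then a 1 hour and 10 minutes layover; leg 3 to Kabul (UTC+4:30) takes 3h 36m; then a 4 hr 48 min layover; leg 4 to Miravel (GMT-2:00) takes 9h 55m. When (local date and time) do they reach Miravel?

Convert departure to UTC: 21:24 − 5:00 = 16:24 UTC on Nov 3.
Add 2 hours 20 minutes leg 1 → 18:44 UTC.
Add 7 hours and 6 minutes layover in Vienna → 01:50 UTC (Nov 4).
Add 5 hours 1 minute leg 2 → 06:51 UTC.
Add 1 hour 10 minutes layover in Quito → 08:01 UTC.
Add 3 hours 36 minutes leg 3 → 11:37 UTC.
Add 4 hours and 48 minutes layover in Kabul → 16:25 UTC.
Add 9 hours and 55 minutes leg 4 → 02:20 UTC (Nov 5).
Miravel is UTC−2:00, so local arrival = 02:20 − 2:00 = 00:20 on Nov 5.

00:20 on Nov 5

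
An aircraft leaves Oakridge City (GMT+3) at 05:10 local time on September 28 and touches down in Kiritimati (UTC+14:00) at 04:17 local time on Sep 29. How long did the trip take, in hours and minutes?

Departure in UTC: 05:10 − 3:00 = 02:10 on Sep 28.
Arrival in UTC: 04:17 − 14:00 = 14:17 on Sep 28.
Elapsed = 14:17 − 02:10 = 12 hours 7 minutes.

12 hours 7 minutes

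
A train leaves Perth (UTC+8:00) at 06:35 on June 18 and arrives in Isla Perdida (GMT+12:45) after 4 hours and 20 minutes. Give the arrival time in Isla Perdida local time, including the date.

Isla Perdida is 4:45 ahead of Perth.
After 4 hours 20 minutes it is 10:55 in Perth.
Shift by the zone difference: 10:55 + 4:45 = 15:40 on Jun 18 in Isla Perdida.

15:40 on Jun 18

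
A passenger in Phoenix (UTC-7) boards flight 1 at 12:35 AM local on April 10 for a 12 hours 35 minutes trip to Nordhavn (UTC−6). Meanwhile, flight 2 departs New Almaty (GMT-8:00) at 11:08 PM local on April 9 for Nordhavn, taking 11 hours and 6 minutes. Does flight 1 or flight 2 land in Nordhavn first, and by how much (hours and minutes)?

the second, by 1 hour 56 minutes

Flight 1 in UTC: 12:35 AM + 7:00 = 7:35 AM on Apr 10.
+12 hours 35 minutes → arrive 8:10 PM UTC on Apr 10.
Flight 2 in UTC: 11:08 PM + 8:00 = 7:08 AM on Apr 10.
+11 hours and 6 minutes → arrive 6:14 PM UTC on Apr 10.
Flight 2 lands earlier by 1 hour 56 minutes.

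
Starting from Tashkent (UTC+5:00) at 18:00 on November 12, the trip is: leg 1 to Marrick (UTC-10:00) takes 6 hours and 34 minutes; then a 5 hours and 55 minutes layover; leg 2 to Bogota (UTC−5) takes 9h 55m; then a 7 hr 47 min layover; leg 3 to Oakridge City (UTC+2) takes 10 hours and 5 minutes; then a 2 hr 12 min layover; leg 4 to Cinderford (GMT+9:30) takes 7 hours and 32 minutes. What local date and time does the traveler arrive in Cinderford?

Convert departure to UTC: 18:00 − 5:00 = 13:00 UTC on Nov 12.
Add 6 hours 34 minutes leg 1 → 19:34 UTC.
Add 5 hours and 55 minutes layover in Marrick → 01:29 UTC (Nov 13).
Add 9 hours and 55 minutes leg 2 → 11:24 UTC.
Add 7 hours and 47 minutes layover in Bogota → 19:11 UTC.
Add 10 hours and 5 minutes leg 3 → 05:16 UTC (Nov 14).
Add 2 hours and 12 minutes layover in Oakridge City → 07:28 UTC.
Add 7 hours and 32 minutes leg 4 → 15:00 UTC.
Cinderford is UTC+9:30, so local arrival = 15:00 + 9:30 = 00:30 on Nov 15.

00:30 on Nov 15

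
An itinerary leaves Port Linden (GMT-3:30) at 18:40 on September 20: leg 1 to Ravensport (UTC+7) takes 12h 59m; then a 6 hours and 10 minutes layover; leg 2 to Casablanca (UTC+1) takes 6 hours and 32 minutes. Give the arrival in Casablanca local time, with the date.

00:51 on September 22

Convert departure to UTC: 18:40 + 3:30 = 22:10 UTC on Sep 20.
Add 12 hours 59 minutes leg 1 → 11:09 UTC (Sep 21).
Add 6 hours 10 minutes layover in Ravensport → 17:19 UTC.
Add 6 hours 32 minutes leg 2 → 23:51 UTC.
Casablanca is UTC+1:00, so local arrival = 23:51 + 1:00 = 00:51 on Sep 22.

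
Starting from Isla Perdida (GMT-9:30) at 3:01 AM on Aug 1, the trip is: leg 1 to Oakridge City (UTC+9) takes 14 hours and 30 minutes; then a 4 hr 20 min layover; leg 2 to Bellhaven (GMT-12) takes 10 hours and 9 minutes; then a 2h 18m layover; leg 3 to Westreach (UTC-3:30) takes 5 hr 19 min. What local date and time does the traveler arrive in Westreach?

9:37 PM on August 2

Convert departure to UTC: 3:01 AM + 9:30 = 12:31 PM UTC on Aug 1.
Add 14 hours and 30 minutes leg 1 → 3:01 AM UTC (Aug 2).
Add 4 hours and 20 minutes layover in Oakridge City → 7:21 AM UTC.
Add 10 hours 9 minutes leg 2 → 5:30 PM UTC.
Add 2 hours and 18 minutes layover in Bellhaven → 7:48 PM UTC.
Add 5 hours 19 minutes leg 3 → 1:07 AM UTC (Aug 3).
Westreach is UTC−3:30, so local arrival = 1:07 AM − 3:30 = 9:37 PM on Aug 2.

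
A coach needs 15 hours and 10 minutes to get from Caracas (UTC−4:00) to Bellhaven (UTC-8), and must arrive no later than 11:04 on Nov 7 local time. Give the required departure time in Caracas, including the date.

23:54 on Nov 6

Target arrival in UTC: 11:04 + 8:00 = 19:04 on Nov 7.
Subtract 15 hours 10 minutes → departure 03:54 UTC on Nov 7.
Caracas is UTC−4:00: 03:54 − 4:00 = 23:54 on Nov 6.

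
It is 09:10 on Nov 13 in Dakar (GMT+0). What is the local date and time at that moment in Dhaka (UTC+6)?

Dhaka is 6:00 ahead of Dakar.
Shift by the zone difference: 09:10 + 6:00 = 15:10 on Nov 13 in Dhaka.

15:10 on Nov 13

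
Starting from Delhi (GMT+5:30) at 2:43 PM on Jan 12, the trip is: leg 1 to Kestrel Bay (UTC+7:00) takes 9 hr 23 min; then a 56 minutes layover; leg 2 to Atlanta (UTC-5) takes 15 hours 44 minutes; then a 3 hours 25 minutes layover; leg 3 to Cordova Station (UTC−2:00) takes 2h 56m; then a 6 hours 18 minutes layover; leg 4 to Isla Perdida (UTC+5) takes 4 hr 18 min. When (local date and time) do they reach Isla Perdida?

9:13 AM on January 14

Convert departure to UTC: 2:43 PM − 5:30 = 9:13 AM UTC on Jan 12.
Add 9 hours and 23 minutes leg 1 → 6:36 PM UTC.
Add 56 minutes layover in Kestrel Bay → 7:32 PM UTC.
Add 15 hours 44 minutes leg 2 → 11:16 AM UTC (Jan 13).
Add 3 hours and 25 minutes layover in Atlanta → 2:41 PM UTC.
Add 2 hours and 56 minutes leg 3 → 5:37 PM UTC.
Add 6 hours and 18 minutes layover in Cordova Station → 11:55 PM UTC.
Add 4 hours and 18 minutes leg 4 → 4:13 AM UTC (Jan 14).
Isla Perdida is UTC+5:00, so local arrival = 4:13 AM + 5:00 = 9:13 AM on Jan 14.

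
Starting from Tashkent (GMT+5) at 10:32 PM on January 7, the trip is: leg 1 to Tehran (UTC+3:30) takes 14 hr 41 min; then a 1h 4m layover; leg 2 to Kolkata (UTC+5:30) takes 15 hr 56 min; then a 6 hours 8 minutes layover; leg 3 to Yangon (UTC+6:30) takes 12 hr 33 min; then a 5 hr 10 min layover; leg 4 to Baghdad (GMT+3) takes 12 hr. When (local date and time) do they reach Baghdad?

Convert departure to UTC: 10:32 PM − 5:00 = 5:32 PM UTC on Jan 7.
Add 14 hours 41 minutes leg 1 → 8:13 AM UTC (Jan 8).
Add 1 hour 4 minutes layover in Tehran → 9:17 AM UTC.
Add 15 hours 56 minutes leg 2 → 1:13 AM UTC (Jan 9).
Add 6 hours 8 minutes layover in Kolkata → 7:21 AM UTC.
Add 12 hours and 33 minutes leg 3 → 7:54 PM UTC.
Add 5 hours 10 minutes layover in Yangon → 1:04 AM UTC (Jan 10).
Add 12 hours leg 4 → 1:04 PM UTC.
Baghdad is UTC+3:00, so local arrival = 1:04 PM + 3:00 = 4:04 PM on Jan 10.

4:04 PM on January 10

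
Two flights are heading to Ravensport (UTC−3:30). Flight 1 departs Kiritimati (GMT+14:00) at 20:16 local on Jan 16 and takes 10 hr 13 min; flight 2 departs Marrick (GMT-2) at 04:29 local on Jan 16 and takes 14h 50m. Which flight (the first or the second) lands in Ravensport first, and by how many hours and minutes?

the first, by 4 hours 50 minutes

Flight 1 in UTC: 20:16 − 14:00 = 06:16 on Jan 16.
+10 hours 13 minutes → arrive 16:29 UTC on Jan 16.
Flight 2 in UTC: 04:29 + 2:00 = 06:29 on Jan 16.
+14 hours and 50 minutes → arrive 21:19 UTC on Jan 16.
Flight 1 lands earlier by 4 hours 50 minutes.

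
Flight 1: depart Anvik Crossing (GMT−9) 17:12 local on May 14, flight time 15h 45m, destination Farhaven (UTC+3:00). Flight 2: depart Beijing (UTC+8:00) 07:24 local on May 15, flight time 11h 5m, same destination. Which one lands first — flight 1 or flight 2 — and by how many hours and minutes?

Flight 1 in UTC: 17:12 + 9:00 = 02:12 on May 15.
+15 hours 45 minutes → arrive 17:57 UTC on May 15.
Flight 2 in UTC: 07:24 − 8:00 = 23:24 on May 14.
+11 hours 5 minutes → arrive 10:29 UTC on May 15.
Flight 2 lands earlier by 7 hours 28 minutes.

the second, by 7 hours 28 minutes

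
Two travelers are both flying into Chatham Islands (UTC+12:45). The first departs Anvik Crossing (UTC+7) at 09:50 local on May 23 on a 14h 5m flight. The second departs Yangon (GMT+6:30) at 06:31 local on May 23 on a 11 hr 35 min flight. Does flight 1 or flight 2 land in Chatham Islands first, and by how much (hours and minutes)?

the second, by 5 hours 19 minutes

Flight 1 in UTC: 09:50 − 7:00 = 02:50 on May 23.
+14 hours and 5 minutes → arrive 16:55 UTC on May 23.
Flight 2 in UTC: 06:31 − 6:30 = 00:01 on May 23.
+11 hours and 35 minutes → arrive 11:36 UTC on May 23.
Flight 2 lands earlier by 5 hours 19 minutes.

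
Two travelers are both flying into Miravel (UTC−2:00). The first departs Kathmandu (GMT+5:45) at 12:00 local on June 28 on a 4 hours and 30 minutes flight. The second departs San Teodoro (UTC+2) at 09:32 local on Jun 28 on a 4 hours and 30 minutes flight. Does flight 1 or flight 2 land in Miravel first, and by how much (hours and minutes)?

Flight 1 in UTC: 12:00 − 5:45 = 06:15 on Jun 28.
+4 hours and 30 minutes → arrive 10:45 UTC on Jun 28.
Flight 2 in UTC: 09:32 − 2:00 = 07:32 on Jun 28.
+4 hours and 30 minutes → arrive 12:02 UTC on Jun 28.
Flight 1 lands earlier by 1 hour 17 minutes.

the first, by 1 hour 17 minutes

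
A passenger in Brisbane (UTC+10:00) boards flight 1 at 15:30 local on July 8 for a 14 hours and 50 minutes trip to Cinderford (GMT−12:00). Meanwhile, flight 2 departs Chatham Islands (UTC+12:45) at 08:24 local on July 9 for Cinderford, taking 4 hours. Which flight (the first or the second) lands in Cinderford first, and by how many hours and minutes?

the first, by 3 hours 19 minutes

Flight 1 in UTC: 15:30 − 10:00 = 05:30 on Jul 8.
+14 hours 50 minutes → arrive 20:20 UTC on Jul 8.
Flight 2 in UTC: 08:24 − 12:45 = 19:39 on Jul 8.
+4 hours → arrive 23:39 UTC on Jul 8.
Flight 1 lands earlier by 3 hours 19 minutes.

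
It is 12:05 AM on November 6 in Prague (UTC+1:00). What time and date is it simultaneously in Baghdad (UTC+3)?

2:05 AM on November 6

Baghdad is 2:00 ahead of Prague.
Shift by the zone difference: 12:05 AM + 2:00 = 2:05 AM on Nov 6 in Baghdad.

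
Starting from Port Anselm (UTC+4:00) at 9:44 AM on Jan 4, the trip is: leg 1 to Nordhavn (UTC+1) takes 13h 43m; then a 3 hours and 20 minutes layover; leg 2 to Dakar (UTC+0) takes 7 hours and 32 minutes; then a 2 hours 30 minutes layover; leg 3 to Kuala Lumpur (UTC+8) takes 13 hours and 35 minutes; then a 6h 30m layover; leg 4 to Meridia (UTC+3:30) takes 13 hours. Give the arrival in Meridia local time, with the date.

9:24 PM on January 6

Convert departure to UTC: 9:44 AM − 4:00 = 5:44 AM UTC on Jan 4.
Add 13 hours and 43 minutes leg 1 → 7:27 PM UTC.
Add 3 hours and 20 minutes layover in Nordhavn → 10:47 PM UTC.
Add 7 hours 32 minutes leg 2 → 6:19 AM UTC (Jan 5).
Add 2 hours 30 minutes layover in Dakar → 8:49 AM UTC.
Add 13 hours 35 minutes leg 3 → 10:24 PM UTC.
Add 6 hours and 30 minutes layover in Kuala Lumpur → 4:54 AM UTC (Jan 6).
Add 13 hours leg 4 → 5:54 PM UTC.
Meridia is UTC+3:30, so local arrival = 5:54 PM + 3:30 = 9:24 PM on Jan 6.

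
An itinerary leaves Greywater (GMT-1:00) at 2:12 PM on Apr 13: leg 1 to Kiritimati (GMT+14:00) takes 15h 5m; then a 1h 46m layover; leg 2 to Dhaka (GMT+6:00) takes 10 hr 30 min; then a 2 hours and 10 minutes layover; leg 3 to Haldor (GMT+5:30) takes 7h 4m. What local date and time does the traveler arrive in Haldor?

9:17 AM on April 15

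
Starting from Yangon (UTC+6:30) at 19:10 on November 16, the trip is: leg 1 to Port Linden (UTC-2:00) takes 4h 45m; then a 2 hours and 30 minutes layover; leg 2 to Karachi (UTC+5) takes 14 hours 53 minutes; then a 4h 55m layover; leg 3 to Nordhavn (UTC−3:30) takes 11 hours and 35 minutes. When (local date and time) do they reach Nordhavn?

Convert departure to UTC: 19:10 − 6:30 = 12:40 UTC on Nov 16.
Add 4 hours 45 minutes leg 1 → 17:25 UTC.
Add 2 hours 30 minutes layover in Port Linden → 19:55 UTC.
Add 14 hours 53 minutes leg 2 → 10:48 UTC (Nov 17).
Add 4 hours 55 minutes layover in Karachi → 15:43 UTC.
Add 11 hours and 35 minutes leg 3 → 03:18 UTC (Nov 18).
Nordhavn is UTC−3:30, so local arrival = 03:18 − 3:30 = 23:48 on Nov 17.

23:48 on Nov 17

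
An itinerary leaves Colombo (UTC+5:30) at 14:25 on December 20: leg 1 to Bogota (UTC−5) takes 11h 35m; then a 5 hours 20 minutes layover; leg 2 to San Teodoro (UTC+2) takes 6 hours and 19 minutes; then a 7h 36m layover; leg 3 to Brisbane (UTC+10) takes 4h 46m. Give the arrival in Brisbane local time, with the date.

06:31 on Dec 22

Convert departure to UTC: 14:25 − 5:30 = 08:55 UTC on Dec 20.
Add 11 hours 35 minutes leg 1 → 20:30 UTC.
Add 5 hours 20 minutes layover in Bogota → 01:50 UTC (Dec 21).
Add 6 hours 19 minutes leg 2 → 08:09 UTC.
Add 7 hours and 36 minutes layover in San Teodoro → 15:45 UTC.
Add 4 hours and 46 minutes leg 3 → 20:31 UTC.
Brisbane is UTC+10:00, so local arrival = 20:31 + 10:00 = 06:31 on Dec 22.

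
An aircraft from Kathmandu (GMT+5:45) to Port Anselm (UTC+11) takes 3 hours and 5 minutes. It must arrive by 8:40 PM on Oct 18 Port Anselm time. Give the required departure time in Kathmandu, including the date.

12:20 PM on Oct 18

Target arrival in UTC: 8:40 PM − 11:00 = 9:40 AM on Oct 18.
Subtract 3 hours 5 minutes → departure 6:35 AM UTC on Oct 18.
Kathmandu is UTC+5:45: 6:35 AM + 5:45 = 12:20 PM on Oct 18.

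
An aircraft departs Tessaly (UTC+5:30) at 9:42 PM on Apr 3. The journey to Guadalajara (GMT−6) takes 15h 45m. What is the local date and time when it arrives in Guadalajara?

Convert departure to UTC: 9:42 PM − 5:30 = 4:12 PM UTC on Apr 3.
Add 15 hours and 45 minutes travel time → 7:57 AM UTC (Apr 4).
Guadalajara is UTC−6:00, so local arrival = 7:57 AM − 6:00 = 1:57 AM on Apr 4.

1:57 AM on April 4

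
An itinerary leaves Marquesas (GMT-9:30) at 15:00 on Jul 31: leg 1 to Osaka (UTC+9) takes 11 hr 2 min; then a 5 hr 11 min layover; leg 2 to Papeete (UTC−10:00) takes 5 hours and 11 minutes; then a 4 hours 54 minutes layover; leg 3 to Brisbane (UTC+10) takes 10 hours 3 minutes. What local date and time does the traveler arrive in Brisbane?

Convert departure to UTC: 15:00 + 9:30 = 00:30 UTC on Aug 1.
Add 11 hours 2 minutes leg 1 → 11:32 UTC.
Add 5 hours and 11 minutes layover in Osaka → 16:43 UTC.
Add 5 hours and 11 minutes leg 2 → 21:54 UTC.
Add 4 hours and 54 minutes layover in Papeete → 02:48 UTC (Aug 2).
Add 10 hours and 3 minutes leg 3 → 12:51 UTC.
Brisbane is UTC+10:00, so local arrival = 12:51 + 10:00 = 22:51 on Aug 2.

22:51 on Aug 2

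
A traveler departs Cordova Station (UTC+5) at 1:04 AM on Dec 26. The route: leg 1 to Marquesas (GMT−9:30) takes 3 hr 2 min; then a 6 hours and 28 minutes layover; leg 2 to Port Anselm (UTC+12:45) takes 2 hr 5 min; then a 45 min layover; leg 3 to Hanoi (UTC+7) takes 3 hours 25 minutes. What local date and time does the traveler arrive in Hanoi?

Convert departure to UTC: 1:04 AM − 5:00 = 8:04 PM UTC on Dec 25.
Add 3 hours 2 minutes leg 1 → 11:06 PM UTC.
Add 6 hours and 28 minutes layover in Marquesas → 5:34 AM UTC (Dec 26).
Add 2 hours and 5 minutes leg 2 → 7:39 AM UTC.
Add 45 minutes layover in Port Anselm → 8:24 AM UTC.
Add 3 hours and 25 minutes leg 3 → 11:49 AM UTC.
Hanoi is UTC+7:00, so local arrival = 11:49 AM + 7:00 = 6:49 PM on Dec 26.

6:49 PM on Dec 26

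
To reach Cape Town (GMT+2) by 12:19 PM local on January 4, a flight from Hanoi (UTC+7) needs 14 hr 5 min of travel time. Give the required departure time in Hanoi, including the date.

Target arrival in UTC: 12:19 PM − 2:00 = 10:19 AM on Jan 4.
Subtract 14 hours 5 minutes → departure 8:14 PM UTC on Jan 3.
Hanoi is UTC+7:00: 8:14 PM + 7:00 = 3:14 AM on Jan 4.

3:14 AM on January 4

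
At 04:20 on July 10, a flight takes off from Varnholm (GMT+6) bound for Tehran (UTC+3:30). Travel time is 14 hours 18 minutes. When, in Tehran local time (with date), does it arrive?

16:08 on July 10

Convert departure to UTC: 04:20 − 6:00 = 22:20 UTC on Jul 9.
Add 14 hours and 18 minutes travel time → 12:38 UTC (Jul 10).
Tehran is UTC+3:30, so local arrival = 12:38 + 3:30 = 16:08 on Jul 10.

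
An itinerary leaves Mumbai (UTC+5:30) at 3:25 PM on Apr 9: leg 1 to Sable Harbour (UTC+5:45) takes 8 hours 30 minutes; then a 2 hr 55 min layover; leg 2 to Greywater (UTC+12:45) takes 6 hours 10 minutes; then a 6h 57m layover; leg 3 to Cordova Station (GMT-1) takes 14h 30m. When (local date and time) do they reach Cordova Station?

Convert departure to UTC: 3:25 PM − 5:30 = 9:55 AM UTC on Apr 9.
Add 8 hours and 30 minutes leg 1 → 6:25 PM UTC.
Add 2 hours 55 minutes layover in Sable Harbour → 9:20 PM UTC.
Add 6 hours and 10 minutes leg 2 → 3:30 AM UTC (Apr 10).
Add 6 hours 57 minutes layover in Greywater → 10:27 AM UTC.
Add 14 hours and 30 minutes leg 3 → 12:57 AM UTC (Apr 11).
Cordova Station is UTC−1:00, so local arrival = 12:57 AM − 1:00 = 11:57 PM on Apr 10.

11:57 PM on April 10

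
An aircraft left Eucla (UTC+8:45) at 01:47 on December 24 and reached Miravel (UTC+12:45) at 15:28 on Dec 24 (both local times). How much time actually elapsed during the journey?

9 hours 41 minutes

Departure in UTC: 01:47 − 8:45 = 17:02 on Dec 23.
Arrival in UTC: 15:28 − 12:45 = 02:43 on Dec 24.
Elapsed = 02:43 − 17:02 (+1 day) = 9 hours 41 minutes.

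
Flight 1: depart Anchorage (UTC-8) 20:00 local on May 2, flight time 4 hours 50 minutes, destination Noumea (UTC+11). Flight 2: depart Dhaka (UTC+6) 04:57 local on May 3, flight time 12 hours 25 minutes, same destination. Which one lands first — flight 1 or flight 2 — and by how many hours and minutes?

Flight 1 in UTC: 20:00 + 8:00 = 04:00 on May 3.
+4 hours 50 minutes → arrive 08:50 UTC on May 3.
Flight 2 in UTC: 04:57 − 6:00 = 22:57 on May 2.
+12 hours 25 minutes → arrive 11:22 UTC on May 3.
Flight 1 lands earlier by 2 hours 32 minutes.

the first, by 2 hours 32 minutes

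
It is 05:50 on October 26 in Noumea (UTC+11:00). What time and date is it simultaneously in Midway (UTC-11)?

Midway is 22:00 behind Noumea.
Shift by the zone difference: 05:50 − 22:00 = 07:50 on Oct 25 in Midway.

07:50 on October 25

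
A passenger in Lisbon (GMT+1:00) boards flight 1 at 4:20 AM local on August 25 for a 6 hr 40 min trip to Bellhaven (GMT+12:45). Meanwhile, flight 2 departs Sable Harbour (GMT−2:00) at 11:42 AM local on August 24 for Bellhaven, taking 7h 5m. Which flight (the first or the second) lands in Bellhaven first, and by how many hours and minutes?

the second, by 13 hours 13 minutes

Flight 1 in UTC: 4:20 AM − 1:00 = 3:20 AM on Aug 25.
+6 hours 40 minutes → arrive 10:00 AM UTC on Aug 25.
Flight 2 in UTC: 11:42 AM + 2:00 = 1:42 PM on Aug 24.
+7 hours 5 minutes → arrive 8:47 PM UTC on Aug 24.
Flight 2 lands earlier by 13 hours 13 minutes.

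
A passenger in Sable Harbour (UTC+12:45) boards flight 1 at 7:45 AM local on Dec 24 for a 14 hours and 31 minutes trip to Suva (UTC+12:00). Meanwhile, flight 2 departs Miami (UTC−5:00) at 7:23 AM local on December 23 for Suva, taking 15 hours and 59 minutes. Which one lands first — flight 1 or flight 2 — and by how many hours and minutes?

Flight 1 in UTC: 7:45 AM − 12:45 = 7:00 PM on Dec 23.
+14 hours and 31 minutes → arrive 9:31 AM UTC on Dec 24.
Flight 2 in UTC: 7:23 AM + 5:00 = 12:23 PM on Dec 23.
+15 hours and 59 minutes → arrive 4:22 AM UTC on Dec 24.
Flight 2 lands earlier by 5 hours 9 minutes.

the second, by 5 hours 9 minutes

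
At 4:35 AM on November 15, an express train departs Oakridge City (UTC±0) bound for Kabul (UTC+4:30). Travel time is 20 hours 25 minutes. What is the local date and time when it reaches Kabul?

Oakridge City is at UTC+0, so departure is already 4:35 AM UTC on Nov 15.
Add 20 hours 25 minutes travel time → 1:00 AM UTC (Nov 16).
Kabul is UTC+4:30, so local arrival = 1:00 AM + 4:30 = 5:30 AM on Nov 16.

5:30 AM on Nov 16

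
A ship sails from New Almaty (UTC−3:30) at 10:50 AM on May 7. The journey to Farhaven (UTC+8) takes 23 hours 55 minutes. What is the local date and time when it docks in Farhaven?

10:15 PM on May 8

Convert departure to UTC: 10:50 AM + 3:30 = 2:20 PM UTC on May 7.
Add 23 hours 55 minutes travel time → 2:15 PM UTC (May 8).
Farhaven is UTC+8:00, so local arrival = 2:15 PM + 8:00 = 10:15 PM on May 8.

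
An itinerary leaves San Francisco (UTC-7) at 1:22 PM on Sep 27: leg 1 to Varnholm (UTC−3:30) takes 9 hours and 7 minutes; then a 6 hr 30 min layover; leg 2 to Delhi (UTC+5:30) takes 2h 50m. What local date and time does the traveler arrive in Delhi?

Convert departure to UTC: 1:22 PM + 7:00 = 8:22 PM UTC on Sep 27.
Add 9 hours and 7 minutes leg 1 → 5:29 AM UTC (Sep 28).
Add 6 hours and 30 minutes layover in Varnholm → 11:59 AM UTC.
Add 2 hours and 50 minutes leg 2 → 2:49 PM UTC.
Delhi is UTC+5:30, so local arrival = 2:49 PM + 5:30 = 8:19 PM on Sep 28.

8:19 PM on September 28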